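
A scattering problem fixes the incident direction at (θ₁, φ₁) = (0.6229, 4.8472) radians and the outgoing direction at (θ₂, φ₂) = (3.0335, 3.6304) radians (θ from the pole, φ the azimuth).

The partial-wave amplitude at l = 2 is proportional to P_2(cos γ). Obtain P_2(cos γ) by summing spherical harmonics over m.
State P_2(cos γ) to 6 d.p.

0.425828

Expand P_2 via completeness: Σ_{m} conj(Y_{2,m}) at Ω₁ times Y_{2,m} at Ω₂ —
  [-2]  conj(Y_{2,-2})(Ω₁) = -0.12672 - 0.03502j ; Y_{2,-2}(Ω₂) = 0.00251 - 0.00373j ; Δ = -0.00045 + 0.00038j
  [-1]  conj(Y_{2,-1})(Ω₁) = 0.04920 - 0.36273j ; Y_{2,-1}(Ω₂) = 0.07315 - 0.03891j ; Δ = -0.01051 - 0.02845j
  [+0]  conj(Y_{2,0})(Ω₁) = 0.30876 + 0.00000j ; Y_{2,0}(Ω₂) = 0.61977 + 0.00000j ; Δ = 0.19136 + 0.00000j
  [+1]  conj(Y_{2,1})(Ω₁) = -0.04920 - 0.36273j ; Y_{2,1}(Ω₂) = -0.07315 - 0.03891j ; Δ = -0.01051 + 0.02845j
  [+2]  conj(Y_{2,2})(Ω₁) = -0.12672 + 0.03502j ; Y_{2,2}(Ω₂) = 0.00251 + 0.00373j ; Δ = -0.00045 - 0.00038j
Total Σ_m = 0.16943 + 0.00000j. Multiply by 2.513274: 0.42583 + 0.00000j. P_2(cos γ) = 0.425828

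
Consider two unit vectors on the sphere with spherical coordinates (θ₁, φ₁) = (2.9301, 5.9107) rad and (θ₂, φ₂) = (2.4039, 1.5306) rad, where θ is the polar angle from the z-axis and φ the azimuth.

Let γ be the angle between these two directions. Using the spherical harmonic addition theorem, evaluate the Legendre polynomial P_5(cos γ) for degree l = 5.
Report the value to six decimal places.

Expand P_5 via completeness: Σ_{m} conj(Y_{5,m}) at Ω₁ times Y_{5,m} at Ω₂ —
  [-5]  conj(Y_{5,-5})(Ω₁) = -0.00005 - 0.00018j ; Y_{5,-5}(Ω₂) = 0.01275 - 0.06259j ; Δ = -0.00001 + 0.00000j
  [-4]  conj(Y_{5,-4})(Ω₁) = -0.00023 + 0.00278j ; Y_{5,-4}(Ω₂) = -0.21940 - 0.03558j ; Δ = 0.00015 - 0.00060j
  [-3]  conj(Y_{5,-3})(Ω₁) = 0.01066 - 0.02187j ; Y_{5,-3}(Ω₂) = -0.04974 + 0.41051j ; Δ = 0.00845 + 0.00546j
  [-2]  conj(Y_{5,-2})(Ω₁) = -0.10026 + 0.09246j ; Y_{5,-2}(Ω₂) = 0.36357 + 0.02929j ; Δ = -0.03916 + 0.03068j
  [-1]  conj(Y_{5,-1})(Ω₁) = 0.42627 - 0.16655j ; Y_{5,-1}(Ω₂) = -0.00319 + 0.07941j ; Δ = 0.01186 + 0.03438j
  [+0]  conj(Y_{5,0})(Ω₁) = -0.64658 + 0.00000j ; Y_{5,0}(Ω₂) = 0.38431 + 0.00000j ; Δ = -0.24848 + 0.00000j
  [+1]  conj(Y_{5,1})(Ω₁) = -0.42627 - 0.16655j ; Y_{5,1}(Ω₂) = 0.00319 + 0.07941j ; Δ = 0.01186 - 0.03438j
  [+2]  conj(Y_{5,2})(Ω₁) = -0.10026 - 0.09246j ; Y_{5,2}(Ω₂) = 0.36357 - 0.02929j ; Δ = -0.03916 - 0.03068j
  [+3]  conj(Y_{5,3})(Ω₁) = -0.01066 - 0.02187j ; Y_{5,3}(Ω₂) = 0.04974 + 0.41051j ; Δ = 0.00845 - 0.00546j
  [+4]  conj(Y_{5,4})(Ω₁) = -0.00023 - 0.00278j ; Y_{5,4}(Ω₂) = -0.21940 + 0.03558j ; Δ = 0.00015 + 0.00060j
  [+5]  conj(Y_{5,5})(Ω₁) = 0.00005 - 0.00018j ; Y_{5,5}(Ω₂) = -0.01275 - 0.06259j ; Δ = -0.00001 - 0.00000j
Accumulated sum -0.28590 - 0.00000j; after 4π/(2l+1) scaling, -0.32661 - 0.00000j ⇒ P_5 = -0.326611

-0.326611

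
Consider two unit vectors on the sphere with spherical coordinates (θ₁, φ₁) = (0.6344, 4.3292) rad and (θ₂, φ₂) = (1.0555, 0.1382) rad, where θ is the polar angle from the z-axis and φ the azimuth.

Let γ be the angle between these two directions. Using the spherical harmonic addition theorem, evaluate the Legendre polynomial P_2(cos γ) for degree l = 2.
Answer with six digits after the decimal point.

Addition theorem: P_2(cos γ) = (4π/5) Σ_m Y*_{lm}(Ω₁) Y_{lm}(Ω₂), m = −2…2:
  m=-2: (-0.097757, 0.094107) × (0.281369, -0.079813) = (-0.019995, 0.034281)  (running Σ = (-0.019995, 0.034281))
  m=-1: (-0.137884, -0.342047) × (0.328112, -0.045636) = (-0.060851, -0.105937)  (running Σ = (-0.080846, -0.071656))
  m=0: (0.298405, -0.000000) × (-0.085618, 0.000000) = (-0.025549, 0.000000)  (running Σ = (-0.106395, -0.071656))
  m=1: (0.137884, -0.342047) × (-0.328112, -0.045636) = (-0.060851, 0.105937)  (running Σ = (-0.167246, 0.034281))
  m=2: (-0.097757, -0.094107) × (0.281369, 0.079813) = (-0.019995, -0.034281)  (running Σ = (-0.187241, 0.000000))
Accumulated sum (-0.187241, 0.000000); after 4π/(2l+1) scaling, (-0.470587, 0.000000) ⇒ P_2 = -0.470587

-0.470587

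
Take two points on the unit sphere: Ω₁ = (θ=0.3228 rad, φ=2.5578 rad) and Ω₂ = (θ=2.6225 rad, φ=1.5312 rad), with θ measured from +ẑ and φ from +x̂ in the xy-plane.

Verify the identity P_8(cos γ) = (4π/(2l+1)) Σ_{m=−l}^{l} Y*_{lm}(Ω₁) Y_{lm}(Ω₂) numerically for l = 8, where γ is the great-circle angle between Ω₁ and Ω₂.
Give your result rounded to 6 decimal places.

Addition theorem: P_8(cos γ) = (4π/17) Σ_m Y*_{lm}(Ω₁) Y_{lm}(Ω₂), m = −8…8:
  m=-8: (-0.000002, 0.000053) × (0.001797, 0.000589) = (-0.000000, 0.000000)  (running Σ = (-0.000000, 0.000000))
  m=-7: (0.000370, -0.000512) × (0.003622, -0.012733) = (-0.000005, -0.000007)  (running Σ = (-0.000005, -0.000006))
  m=-6: (-0.004482, 0.001693) × (-0.056216, -0.013613) = (0.000275, -0.000034)  (running Σ = (0.000270, -0.000041))
  m=-5: (0.025346, 0.005738) × (-0.034669, 0.172818) = (-0.001870, 0.004181)  (running Σ = (-0.001601, 0.004141))
  m=-4: (-0.071583, -0.074658) × (0.371119, 0.059276) = (-0.022140, -0.031950)  (running Σ = (-0.023741, -0.027810))
  m=-3: (0.053011, 0.290360) × (0.061063, -0.511623) = (0.151792, -0.009392)  (running Σ = (0.128051, -0.037201))
  m=-2: (0.217011, -0.508718) × (-0.306730, -0.024342) = (-0.078947, 0.150757)  (running Σ = (0.049104, 0.113556))
  m=-1: (-0.420432, 0.277739) × (0.009613, -0.242657) = (0.063354, 0.104691)  (running Σ = (0.112458, 0.218247))
  m=0: (-0.190276, -0.000000) × (-0.403573, 0.000000) = (0.076790, 0.000000)  (running Σ = (0.189248, 0.218247))
  m=1: (0.420432, 0.277739) × (-0.009613, -0.242657) = (0.063354, -0.104691)  (running Σ = (0.252602, 0.113556))
  m=2: (0.217011, 0.508718) × (-0.306730, 0.024342) = (-0.078947, -0.150757)  (running Σ = (0.173655, -0.037201))
  m=3: (-0.053011, 0.290360) × (-0.061063, -0.511623) = (0.151792, 0.009392)  (running Σ = (0.325447, -0.027810))
  m=4: (-0.071583, 0.074658) × (0.371119, -0.059276) = (-0.022140, 0.031950)  (running Σ = (0.303306, 0.004141))
  m=5: (-0.025346, 0.005738) × (0.034669, 0.172818) = (-0.001870, -0.004181)  (running Σ = (0.301436, -0.000041))
  m=6: (-0.004482, -0.001693) × (-0.056216, 0.013613) = (0.000275, 0.000034)  (running Σ = (0.301711, -0.000006))
  m=7: (-0.000370, -0.000512) × (-0.003622, -0.012733) = (-0.000005, 0.000007)  (running Σ = (0.301706, 0.000000))
  m=8: (-0.000002, -0.000053) × (0.001797, -0.000589) = (-0.000000, -0.000000)  (running Σ = (0.301706, 0.000000))
Accumulated sum (0.301706, 0.000000); after 4π/(2l+1) scaling, (0.223020, 0.000000) ⇒ P_8 = 0.223020

0.223020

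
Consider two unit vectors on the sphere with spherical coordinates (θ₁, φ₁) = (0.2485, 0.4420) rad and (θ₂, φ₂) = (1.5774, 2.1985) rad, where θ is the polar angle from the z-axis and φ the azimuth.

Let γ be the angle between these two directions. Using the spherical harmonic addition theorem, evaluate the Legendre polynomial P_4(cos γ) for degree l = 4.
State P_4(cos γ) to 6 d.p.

Expand P_4 via completeness: Σ_{m} conj(Y_{4,m}) at Ω₁ times Y_{4,m} at Ω₂ —
  m=-4: -0.000317+0.001588i × -0.357344-0.260971i = +0.000528-0.000485i  (running Σ = +0.000528-0.000485i)
  m=-3: +0.004375+0.017512i × -0.007865+0.002540i = -0.000079-0.000127i  (running Σ = +0.000449-0.000611i)
  m=-2: +0.071552+0.087262i × +0.103728-0.317912i = +0.035164-0.013696i  (running Σ = +0.035612-0.014307i)
  m=-1: +0.364606+0.172541i × -0.005504-0.007585i = -0.000698-0.003715i  (running Σ = +0.034915-0.018022i)
  m=0: +0.603867-0.000000i × +0.317218+0.000000i = +0.191558+0.000000i  (running Σ = +0.226472-0.018022i)
  m=1: -0.364606+0.172541i × +0.005504-0.007585i = -0.000698+0.003715i  (running Σ = +0.225774-0.014307i)
  m=2: +0.071552-0.087262i × +0.103728+0.317912i = +0.035164+0.013696i  (running Σ = +0.260938-0.000611i)
  m=3: -0.004375+0.017512i × +0.007865+0.002540i = -0.000079+0.000127i  (running Σ = +0.260859-0.000485i)
  m=4: -0.000317-0.001588i × -0.357344+0.260971i = +0.000528+0.000485i  (running Σ = +0.261387-0.000000i)
Accumulated sum +0.261387-0.000000i; after 4π/(2l+1) scaling, +0.364965-0.000000i ⇒ P_4 = 0.364965

0.364965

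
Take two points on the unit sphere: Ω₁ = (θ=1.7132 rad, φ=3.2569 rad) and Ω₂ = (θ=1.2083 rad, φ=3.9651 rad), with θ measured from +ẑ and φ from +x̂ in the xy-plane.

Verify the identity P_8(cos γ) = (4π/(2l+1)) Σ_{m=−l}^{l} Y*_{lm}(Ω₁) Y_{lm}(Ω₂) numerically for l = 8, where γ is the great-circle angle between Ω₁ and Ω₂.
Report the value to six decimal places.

0.305934

Expand P_8 via completeness: Σ_{m} conj(Y_{8,m}) at Ω₁ times Y_{8,m} at Ω₂ —
  [-8]  conj(Y_{8,-8})(Ω₁) = +0.286919+0.378728i ; Y_{8,-8}(Ω₂) = +0.287218-0.090383i ; Δ = +0.116639+0.082845i
  [-7]  conj(Y_{8,-7})(Ω₁) = +0.188444+0.196826i ; Y_{8,-7}(Ω₂) = -0.396713-0.226423i ; Δ = -0.030192-0.120751i
  [-6]  conj(Y_{8,-6})(Ω₁) = -0.190310-0.157661i ; Y_{8,-6}(Ω₂) = +0.050525+0.217103i ; Δ = +0.024613-0.049283i
  [-5]  conj(Y_{8,-5})(Ω₁) = -0.248074-0.161305i ; Y_{8,-5}(Ω₂) = -0.128618+0.190093i ; Δ = +0.062570-0.026410i
  [-4]  conj(Y_{8,-4})(Ω₁) = +0.146209+0.072663i ; Y_{8,-4}(Ω₂) = +0.317316-0.048749i ; Δ = +0.049937+0.015930i
  [-3]  conj(Y_{8,-3})(Ω₁) = +0.281899+0.101600i ; Y_{8,-3}(Ω₂) = +0.068855+0.054671i ; Δ = +0.013856+0.022407i
  [-2]  conj(Y_{8,-2})(Ω₁) = -0.120661-0.028330i ; Y_{8,-2}(Ω₂) = -0.025183-0.329764i ; Δ = -0.006304+0.040503i
  [-1]  conj(Y_{8,-1})(Ω₁) = -0.297469-0.034453i ; Y_{8,-1}(Ω₂) = +0.017266-0.018635i ; Δ = -0.005778+0.004948i
  [+0]  conj(Y_{8,0})(Ω₁) = +0.112089-0.000000i ; Y_{8,0}(Ω₂) = -0.328369+0.000000i ; Δ = -0.036807+0.000000i
  [+1]  conj(Y_{8,1})(Ω₁) = +0.297469-0.034453i ; Y_{8,1}(Ω₂) = -0.017266-0.018635i ; Δ = -0.005778-0.004948i
  [+2]  conj(Y_{8,2})(Ω₁) = -0.120661+0.028330i ; Y_{8,2}(Ω₂) = -0.025183+0.329764i ; Δ = -0.006304-0.040503i
  [+3]  conj(Y_{8,3})(Ω₁) = -0.281899+0.101600i ; Y_{8,3}(Ω₂) = -0.068855+0.054671i ; Δ = +0.013856-0.022407i
  [+4]  conj(Y_{8,4})(Ω₁) = +0.146209-0.072663i ; Y_{8,4}(Ω₂) = +0.317316+0.048749i ; Δ = +0.049937-0.015930i
  [+5]  conj(Y_{8,5})(Ω₁) = +0.248074-0.161305i ; Y_{8,5}(Ω₂) = +0.128618+0.190093i ; Δ = +0.062570+0.026410i
  [+6]  conj(Y_{8,6})(Ω₁) = -0.190310+0.157661i ; Y_{8,6}(Ω₂) = +0.050525-0.217103i ; Δ = +0.024613+0.049283i
  [+7]  conj(Y_{8,7})(Ω₁) = -0.188444+0.196826i ; Y_{8,7}(Ω₂) = +0.396713-0.226423i ; Δ = -0.030192+0.120751i
  [+8]  conj(Y_{8,8})(Ω₁) = +0.286919-0.378728i ; Y_{8,8}(Ω₂) = +0.287218+0.090383i ; Δ = +0.116639-0.082845i
Accumulated sum +0.413873+0.000000i; after 4π/(2l+1) scaling, +0.305934+0.000000i ⇒ P_8 = 0.305934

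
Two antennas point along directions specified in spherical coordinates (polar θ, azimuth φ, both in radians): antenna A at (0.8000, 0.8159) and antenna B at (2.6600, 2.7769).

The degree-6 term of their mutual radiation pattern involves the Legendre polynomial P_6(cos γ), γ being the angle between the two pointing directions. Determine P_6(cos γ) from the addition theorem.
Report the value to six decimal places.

-0.263110

Term-by-term m-sum for l=6 (normalisation 4π/13 = 0.966644):
  m=-6: Y*=+0.011981-0.064732i  Y=-0.002762+0.003890i  product +0.000219+0.000225i
  m=-5: Y*=-0.131001-0.178585i  Y=-0.007905+0.030617i  product +0.006503-0.002599i
  m=-4: Y*=-0.406940-0.049898i  Y=+0.014026+0.124683i  product +0.000513-0.051438i
  m=-3: Y*=-0.301296+0.250648i  Y=+0.148473+0.287489i  product -0.116793-0.049405i
  m=-2: Y*=-0.000389+0.006363i  Y=+0.376195+0.336247i  product -0.002286+0.002263i
  m=-1: Y*=-0.252086-0.267953i  Y=+0.283656+0.108291i  product -0.042489-0.103305i
  m=+0: Y*=-0.116488-0.000000i  Y=-0.313120+0.000000i  product +0.036475+0.000000i
  m=+1: Y*=+0.252086-0.267953i  Y=-0.283656+0.108291i  product -0.042489+0.103305i
  m=+2: Y*=-0.000389-0.006363i  Y=+0.376195-0.336247i  product -0.002286-0.002263i
  m=+3: Y*=+0.301296+0.250648i  Y=-0.148473+0.287489i  product -0.116793+0.049405i
  m=+4: Y*=-0.406940+0.049898i  Y=+0.014026-0.124683i  product +0.000513+0.051438i
  m=+5: Y*=+0.131001-0.178585i  Y=+0.007905+0.030617i  product +0.006503+0.002599i
  m=+6: Y*=+0.011981+0.064732i  Y=-0.002762-0.003890i  product +0.000219-0.000225i
Accumulated sum -0.272189-0.000000i; after 4π/(2l+1) scaling, -0.263110-0.000000i ⇒ P_6 = -0.263110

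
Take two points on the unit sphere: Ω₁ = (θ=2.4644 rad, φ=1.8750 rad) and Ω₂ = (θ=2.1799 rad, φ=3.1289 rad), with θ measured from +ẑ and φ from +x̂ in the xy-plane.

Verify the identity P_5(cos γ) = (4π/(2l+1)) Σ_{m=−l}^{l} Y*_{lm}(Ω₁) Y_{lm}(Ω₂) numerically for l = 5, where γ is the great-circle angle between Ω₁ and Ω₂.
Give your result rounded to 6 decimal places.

Term-by-term m-sum for l=5 (normalisation 4π/11 = 1.142397):
  m=-5: -0.04478 + 0.00223j × -0.17189 - 0.01092j = 0.00772 + 0.00011j  (running Σ = 0.00772 + 0.00011j)
  m=-4: -0.06113 - 0.16541j × -0.37947 - 0.01928j = 0.02001 + 0.06394j  (running Σ = 0.02773 + 0.06405j)
  m=-3: 0.30073 - 0.23252j × -0.37114 - 0.01414j = -0.11490 + 0.08205j  (running Σ = -0.08717 + 0.14610j)
  m=-2: 0.34983 + 0.24367j × 0.01173 + 0.00030j = 0.00403 + 0.00296j  (running Σ = -0.08314 + 0.14906j)
  m=-1: -0.01464 + 0.04664j × 0.35002 + 0.00444j = -0.00533 + 0.01626j  (running Σ = -0.08847 + 0.16532j)
  m=0: 0.38967 + 0.00000j × 0.07783 + 0.00000j = 0.03033 + 0.00000j  (running Σ = -0.05815 + 0.16532j)
  m=1: 0.01464 + 0.04664j × -0.35002 + 0.00444j = -0.00533 - 0.01626j  (running Σ = -0.06348 + 0.14906j)
  m=2: 0.34983 - 0.24367j × 0.01173 - 0.00030j = 0.00403 - 0.00296j  (running Σ = -0.05945 + 0.14610j)
  m=3: -0.30073 - 0.23252j × 0.37114 - 0.01414j = -0.11490 - 0.08205j  (running Σ = -0.17435 + 0.06405j)
  m=4: -0.06113 + 0.16541j × -0.37947 + 0.01928j = 0.02001 - 0.06394j  (running Σ = -0.15434 + 0.00011j)
  m=5: 0.04478 + 0.00223j × 0.17189 - 0.01092j = 0.00772 - 0.00011j  (running Σ = -0.14662 - 0.00000j)
Total Σ_m = -0.14662 - 0.00000j. Multiply by 1.142397: -0.16750 - 0.00000j. P_5(cos γ) = -0.167496

-0.167496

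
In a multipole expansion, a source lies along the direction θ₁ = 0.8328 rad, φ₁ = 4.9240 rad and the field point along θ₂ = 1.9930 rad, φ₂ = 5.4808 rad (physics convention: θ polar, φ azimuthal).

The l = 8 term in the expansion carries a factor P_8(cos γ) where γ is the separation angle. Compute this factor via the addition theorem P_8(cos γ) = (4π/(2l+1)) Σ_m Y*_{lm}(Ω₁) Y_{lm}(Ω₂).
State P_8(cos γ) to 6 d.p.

-0.235282

Expand P_8 via completeness: Σ_{m} conj(Y_{8,m}) at Ω₁ times Y_{8,m} at Ω₂ —
  term(m=-8) = -0.00292 + 0.01105j   from Y*(Ω₁)=-0.00563 + 0.04591j, Y(Ω₂)=0.24481 + 0.03347j
  term(m=-7) = 0.05435 - 0.05125j   from Y*(Ω₁)=-0.16759 + 0.01504j, Y(Ω₂)=-0.34897 + 0.27448j
  term(m=-6) = -0.11536 + 0.02329j   from Y*(Ω₁)=-0.10599 - 0.34127j, Y(Ω₂)=0.03351 - 0.32763j
  term(m=-5) = -0.04360 - 0.01629j   from Y*(Ω₁)=0.40045 - 0.22544j, Y(Ω₂)=-0.06529 - 0.07744j
  term(m=-4) = 0.05662 + 0.07350j   from Y*(Ω₁)=0.17122 + 0.19352j, Y(Ω₂)=0.35825 + 0.02438j
  term(m=-3) = 0.00133 + 0.01332j   from Y*(Ω₁)=0.10978 - 0.14905j, Y(Ω₂)=-0.05366 + 0.04845j
  term(m=-2) = -0.05210 + 0.10590j   from Y*(Ω₁)=0.33800 + 0.15225j, Y(Ω₂)=-0.01081 + 0.31820j
  term(m=-1) = -0.00219 + 0.00136j   from Y*(Ω₁)=0.00390 - 0.01816j, Y(Ω₂)=-0.09631 - 0.09964j
  term(m=+0) = -0.11058 + 0.00000j   from Y*(Ω₁)=0.36950 + 0.00000j, Y(Ω₂)=-0.29926 + 0.00000j
  term(m=+1) = -0.00219 - 0.00136j   from Y*(Ω₁)=-0.00390 - 0.01816j, Y(Ω₂)=0.09631 - 0.09964j
  term(m=+2) = -0.05210 - 0.10590j   from Y*(Ω₁)=0.33800 - 0.15225j, Y(Ω₂)=-0.01081 - 0.31820j
  term(m=+3) = 0.00133 - 0.01332j   from Y*(Ω₁)=-0.10978 - 0.14905j, Y(Ω₂)=0.05366 + 0.04845j
  term(m=+4) = 0.05662 - 0.07350j   from Y*(Ω₁)=0.17122 - 0.19352j, Y(Ω₂)=0.35825 - 0.02438j
  term(m=+5) = -0.04360 + 0.01629j   from Y*(Ω₁)=-0.40045 - 0.22544j, Y(Ω₂)=0.06529 - 0.07744j
  term(m=+6) = -0.11536 - 0.02329j   from Y*(Ω₁)=-0.10599 + 0.34127j, Y(Ω₂)=0.03351 + 0.32763j
  term(m=+7) = 0.05435 + 0.05125j   from Y*(Ω₁)=0.16759 + 0.01504j, Y(Ω₂)=0.34897 + 0.27448j
  term(m=+8) = -0.00292 - 0.01105j   from Y*(Ω₁)=-0.00563 - 0.04591j, Y(Ω₂)=0.24481 - 0.03347j
Total Σ_m = -0.31829 - 0.00000j. Multiply by 0.739198: -0.23528 - 0.00000j. P_8(cos γ) = -0.235282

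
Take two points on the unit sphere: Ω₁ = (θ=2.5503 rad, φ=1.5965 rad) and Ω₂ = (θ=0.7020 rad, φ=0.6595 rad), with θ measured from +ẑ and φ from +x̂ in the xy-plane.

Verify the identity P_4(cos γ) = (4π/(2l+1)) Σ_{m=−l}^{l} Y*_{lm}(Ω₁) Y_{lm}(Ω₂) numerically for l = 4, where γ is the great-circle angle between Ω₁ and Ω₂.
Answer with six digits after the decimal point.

Summing Y*_{l m}(θ₁,φ₁)·Y_{l m}(θ₂,φ₂) over m ∈ [−4, 4]; prefactor 4π/(2·4+1) = 1.396263:
  m=-4: Y*=+0.042503+0.004385i  Y=-0.067394-0.037133i  product -0.002702-0.001874i
  m=-3: Y*=-0.013866+0.179462i  Y=-0.102038-0.236251i  product +0.043813-0.015036i
  m=-2: Y*=-0.397060-0.020430i  Y=+0.107079-0.416234i  product -0.051020+0.163083i
  m=-1: Y*=+0.010269-0.399408i  Y=+0.199293-0.154513i  product -0.059667-0.081186i
  m=+0: Y*=-0.111065-0.000000i  Y=-0.274382+0.000000i  product +0.030474+0.000000i
  m=+1: Y*=-0.010269-0.399408i  Y=-0.199293-0.154513i  product -0.059667+0.081186i
  m=+2: Y*=-0.397060+0.020430i  Y=+0.107079+0.416234i  product -0.051020-0.163083i
  m=+3: Y*=+0.013866+0.179462i  Y=+0.102038-0.236251i  product +0.043813+0.015036i
  m=+4: Y*=+0.042503-0.004385i  Y=-0.067394+0.037133i  product -0.002702+0.001874i
Accumulated sum -0.108678-0.000000i; after 4π/(2l+1) scaling, -0.151744-0.000000i ⇒ P_4 = -0.151744

-0.151744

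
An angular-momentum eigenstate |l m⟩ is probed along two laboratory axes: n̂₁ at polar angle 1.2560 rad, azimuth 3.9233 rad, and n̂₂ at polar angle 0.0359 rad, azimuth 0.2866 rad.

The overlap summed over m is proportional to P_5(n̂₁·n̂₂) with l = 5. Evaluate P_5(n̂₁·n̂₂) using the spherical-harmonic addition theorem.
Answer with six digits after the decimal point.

Summing Y*_{l m}(θ₁,φ₁)·Y_{l m}(θ₂,φ₂) over m ∈ [−5, 5]; prefactor 4π/(2·5+1) = 1.142397:
  [-5]  conj(Y_{5,-5})(Ω₁) = +0.259763+0.250348i ; Y_{5,-5}(Ω₂) = +0.000000-0.000000i ; Δ = +0.000000-0.000000i
  [-4]  conj(Y_{5,-4})(Ω₁) = -0.371443+0.005484i ; Y_{5,-4}(Ω₂) = +0.000001-0.000002i ; Δ = -0.000000+0.000001i
  [-3]  conj(Y_{5,-3})(Ω₁) = -0.028533+0.029172i ; Y_{5,-3}(Ω₂) = +0.000083-0.000097i ; Δ = +0.000000+0.000005i
  [-2]  conj(Y_{5,-2})(Ω₁) = -0.002495-0.337979i ; Y_{5,-2}(Ω₂) = +0.003659-0.002362i ; Δ = -0.000807-0.001231i
  [-1]  conj(Y_{5,-1})(Ω₁) = +0.032233+0.031996i ; Y_{5,-1}(Ω₂) = +0.087817-0.025881i ; Δ = +0.003659+0.001976i
  [+0]  conj(Y_{5,0})(Ω₁) = +0.321127-0.000000i ; Y_{5,0}(Ω₂) = +0.926580+0.000000i ; Δ = +0.297550+0.000000i
  [+1]  conj(Y_{5,1})(Ω₁) = -0.032233+0.031996i ; Y_{5,1}(Ω₂) = -0.087817-0.025881i ; Δ = +0.003659-0.001976i
  [+2]  conj(Y_{5,2})(Ω₁) = -0.002495+0.337979i ; Y_{5,2}(Ω₂) = +0.003659+0.002362i ; Δ = -0.000807+0.001231i
  [+3]  conj(Y_{5,3})(Ω₁) = +0.028533+0.029172i ; Y_{5,3}(Ω₂) = -0.000083-0.000097i ; Δ = +0.000000-0.000005i
  [+4]  conj(Y_{5,4})(Ω₁) = -0.371443-0.005484i ; Y_{5,4}(Ω₂) = +0.000001+0.000002i ; Δ = -0.000000-0.000001i
  [+5]  conj(Y_{5,5})(Ω₁) = -0.259763+0.250348i ; Y_{5,5}(Ω₂) = -0.000000-0.000000i ; Δ = +0.000000+0.000000i
Σ over m = +0.303253-0.000000i; ×(4π/11) → +0.346435-0.000000i. Real part: 0.346435

0.346435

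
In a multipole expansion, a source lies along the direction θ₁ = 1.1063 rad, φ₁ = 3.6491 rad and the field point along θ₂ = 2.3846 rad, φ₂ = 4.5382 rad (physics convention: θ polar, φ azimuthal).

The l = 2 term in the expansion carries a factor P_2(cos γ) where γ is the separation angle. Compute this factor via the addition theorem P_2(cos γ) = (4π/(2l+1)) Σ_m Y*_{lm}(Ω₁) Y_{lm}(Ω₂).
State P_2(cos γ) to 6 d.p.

Expand P_2 via completeness: Σ_{m} conj(Y_{2,m}) at Ω₁ times Y_{2,m} at Ω₂ —
  m=-2: Y*=0.16290 + 0.26229j  Y=-0.17123 - 0.06219j  product -0.01158 - 0.05504j
  m=-1: Y*=-0.27041 - 0.15037j  Y=0.06684 - 0.37982j  product -0.07519 + 0.09266j
  m=+0: Y*=-0.12551 + 0.00000j  Y=0.18456 + 0.00000j  product -0.02316 + 0.00000j
  m=+1: Y*=0.27041 - 0.15037j  Y=-0.06684 - 0.37982j  product -0.07519 - 0.09266j
  m=+2: Y*=0.16290 - 0.26229j  Y=-0.17123 + 0.06219j  product -0.01158 + 0.05504j
Total Σ_m = -0.19671 + 0.00000j. Multiply by 2.513274: -0.49437 + 0.00000j. P_2(cos γ) = -0.494374

-0.494374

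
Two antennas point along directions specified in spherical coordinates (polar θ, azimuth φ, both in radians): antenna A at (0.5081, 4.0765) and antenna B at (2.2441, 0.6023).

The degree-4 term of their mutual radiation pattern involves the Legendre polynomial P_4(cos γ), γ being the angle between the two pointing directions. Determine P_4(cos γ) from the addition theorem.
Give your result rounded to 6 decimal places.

0.234063

Addition theorem: P_4(cos γ) = (4π/9) Σ_m Y*_{lm}(Ω₁) Y_{lm}(Ω₂), m = −4…4:
  m=-4: Y*=-0.020491-0.013959i  Y=-0.122907-0.110523i  product +0.000976+0.003980i
  m=-3: Y*=+0.118854-0.041625i  Y=+0.087230+0.362567i  product +0.025459+0.039461i
  m=-2: Y*=-0.101305+0.328634i  Y=+0.126052-0.328694i  product +0.095250+0.074723i
  m=-1: Y*=-0.279825-0.379078i  Y=+0.052852-0.036337i  product -0.028564-0.009867i
  m=+0: Y*=+0.052146-0.000000i  Y=-0.356849+0.000000i  product -0.018608+0.000000i
  m=+1: Y*=+0.279825-0.379078i  Y=-0.052852-0.036337i  product -0.028564+0.009867i
  m=+2: Y*=-0.101305-0.328634i  Y=+0.126052+0.328694i  product +0.095250-0.074723i
  m=+3: Y*=-0.118854-0.041625i  Y=-0.087230+0.362567i  product +0.025459-0.039461i
  m=+4: Y*=-0.020491+0.013959i  Y=-0.122907+0.110523i  product +0.000976-0.003980i
Total Σ_m = +0.167635-0.000000i. Multiply by 1.396263: +0.234063-0.000000i. P_4(cos γ) = 0.234063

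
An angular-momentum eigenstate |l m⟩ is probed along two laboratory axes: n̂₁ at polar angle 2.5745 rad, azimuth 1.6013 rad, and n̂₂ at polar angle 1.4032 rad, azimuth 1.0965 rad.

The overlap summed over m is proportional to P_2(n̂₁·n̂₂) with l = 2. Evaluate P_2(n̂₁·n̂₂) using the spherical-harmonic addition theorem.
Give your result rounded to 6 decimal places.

-0.343612

Summing Y*_{l m}(θ₁,φ₁)·Y_{l m}(θ₂,φ₂) over m ∈ [−2, 2]; prefactor 4π/(2·2+1) = 2.513274:
  m=-2: Y*=-0.111258-0.006796i  Y=-0.218867-0.305151i  product +0.022277+0.035438i
  m=-1: Y*=+0.010676-0.349875i  Y=+0.058032-0.113039i  product -0.038930-0.021511i
  m=+0: Y*=+0.357751-0.000000i  Y=-0.289063+0.000000i  product -0.103412+0.000000i
  m=+1: Y*=-0.010676-0.349875i  Y=-0.058032-0.113039i  product -0.038930+0.021511i
  m=+2: Y*=-0.111258+0.006796i  Y=-0.218867+0.305151i  product +0.022277-0.035438i
Σ over m = -0.136719+0.000000i; ×(4π/5) → -0.343612+0.000000i. Real part: -0.343612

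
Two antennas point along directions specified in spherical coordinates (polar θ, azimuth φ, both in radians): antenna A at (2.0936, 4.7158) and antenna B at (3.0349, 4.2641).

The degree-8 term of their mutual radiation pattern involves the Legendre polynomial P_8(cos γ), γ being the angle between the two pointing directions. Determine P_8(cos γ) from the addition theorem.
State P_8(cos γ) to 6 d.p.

0.158705

Term-by-term m-sum for l=8 (normalisation 4π/17 = 0.739198):
  [-8]  conj(Y_{8,-8})(Ω₁) = +0.163623+0.004466i ; Y_{8,-8}(Ω₂) = -0.000000-0.000000i ; Δ = -0.000000-0.000000i
  [-7]  conj(Y_{8,-7})(Ω₁) = +0.009008-0.377212i ; Y_{8,-7}(Ω₂) = -0.000000-0.000000i ; Δ = -0.000000-0.000000i
  [-6]  conj(Y_{8,-6})(Ω₁) = -0.436170-0.008928i ; Y_{8,-6}(Ω₂) = +0.000007-0.000003i ; Δ = -0.000003+0.000001i
  [-5]  conj(Y_{8,-5})(Ω₁) = -0.002501+0.146612i ; Y_{8,-5}(Ω₂) = +0.000103+0.000081i ; Δ = -0.000012+0.000015i
  [-4]  conj(Y_{8,-4})(Ω₁) = -0.274864-0.003751i ; Y_{8,-4}(Ω₂) = -0.000373+0.001648i ; Δ = +0.000109-0.000451i
  [-3]  conj(Y_{8,-3})(Ω₁) = -0.003071+0.300104i ; Y_{8,-3}(Ω₂) = -0.015757+0.003622i ; Δ = -0.001039-0.004740i
  [-2]  conj(Y_{8,-2})(Ω₁) = -0.134357-0.000917i ; Y_{8,-2}(Ω₂) = -0.068598-0.085839i ; Δ = +0.009138+0.011596i
  [-1]  conj(Y_{8,-1})(Ω₁) = -0.001120+0.328436i ; Y_{8,-1}(Ω₂) = +0.205795-0.427896i ; Δ = +0.140306+0.068070i
  [+0]  conj(Y_{8,0})(Ω₁) = -0.087868-0.000000i ; Y_{8,0}(Ω₂) = +0.936614+0.000000i ; Δ = -0.082299-0.000000i
  [+1]  conj(Y_{8,1})(Ω₁) = +0.001120+0.328436i ; Y_{8,1}(Ω₂) = -0.205795-0.427896i ; Δ = +0.140306-0.068070i
  [+2]  conj(Y_{8,2})(Ω₁) = -0.134357+0.000917i ; Y_{8,2}(Ω₂) = -0.068598+0.085839i ; Δ = +0.009138-0.011596i
  [+3]  conj(Y_{8,3})(Ω₁) = +0.003071+0.300104i ; Y_{8,3}(Ω₂) = +0.015757+0.003622i ; Δ = -0.001039+0.004740i
  [+4]  conj(Y_{8,4})(Ω₁) = -0.274864+0.003751i ; Y_{8,4}(Ω₂) = -0.000373-0.001648i ; Δ = +0.000109+0.000451i
  [+5]  conj(Y_{8,5})(Ω₁) = +0.002501+0.146612i ; Y_{8,5}(Ω₂) = -0.000103+0.000081i ; Δ = -0.000012-0.000015i
  [+6]  conj(Y_{8,6})(Ω₁) = -0.436170+0.008928i ; Y_{8,6}(Ω₂) = +0.000007+0.000003i ; Δ = -0.000003-0.000001i
  [+7]  conj(Y_{8,7})(Ω₁) = -0.009008-0.377212i ; Y_{8,7}(Ω₂) = +0.000000-0.000000i ; Δ = -0.000000+0.000000i
  [+8]  conj(Y_{8,8})(Ω₁) = +0.163623-0.004466i ; Y_{8,8}(Ω₂) = -0.000000+0.000000i ; Δ = -0.000000+0.000000i
Accumulated sum +0.214699+0.000000i; after 4π/(2l+1) scaling, +0.158705+0.000000i ⇒ P_8 = 0.158705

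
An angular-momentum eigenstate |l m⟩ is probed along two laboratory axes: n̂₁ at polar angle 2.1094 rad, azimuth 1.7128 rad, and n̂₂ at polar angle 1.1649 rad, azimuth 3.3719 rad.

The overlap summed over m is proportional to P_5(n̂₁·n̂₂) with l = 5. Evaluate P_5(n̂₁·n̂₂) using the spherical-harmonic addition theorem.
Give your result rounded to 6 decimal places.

-0.345655

Expand P_5 via completeness: Σ_{m} conj(Y_{5,m}) at Ω₁ times Y_{5,m} at Ω₂ —
  m=-5: Y*=-0.14103 + 0.16407j  Y=-0.12368 + 0.27751j  product -0.02809 - 0.05943j
  m=-4: Y*=-0.34461 - 0.21992j  Y=0.24974 - 0.32882j  product -0.15838 + 0.05839j
  m=-3: Y*=0.12370 - 0.27260j  Y=-0.08334 + 0.06892j  product 0.00848 + 0.03124j
  m=-2: Y*=-0.12956 - 0.03782j  Y=-0.26933 + 0.13365j  product 0.03995 - 0.00713j
  m=-1: Y*=0.04785 - 0.33470j  Y=0.19258 - 0.04515j  product -0.00590 - 0.06662j
  m=+0: Y*=-0.05662 + 0.00000j  Y=0.25943 + 0.00000j  product -0.01469 + 0.00000j
  m=+1: Y*=-0.04785 - 0.33470j  Y=-0.19258 - 0.04515j  product -0.00590 + 0.06662j
  m=+2: Y*=-0.12956 + 0.03782j  Y=-0.26933 - 0.13365j  product 0.03995 + 0.00713j
  m=+3: Y*=-0.12370 - 0.27260j  Y=0.08334 + 0.06892j  product 0.00848 - 0.03124j
  m=+4: Y*=-0.34461 + 0.21992j  Y=0.24974 + 0.32882j  product -0.15838 - 0.05839j
  m=+5: Y*=0.14103 + 0.16407j  Y=0.12368 + 0.27751j  product -0.02809 + 0.05943j
Total Σ_m = -0.30257 + 0.00000j. Multiply by 1.142397: -0.34565 + 0.00000j. P_5(cos γ) = -0.345655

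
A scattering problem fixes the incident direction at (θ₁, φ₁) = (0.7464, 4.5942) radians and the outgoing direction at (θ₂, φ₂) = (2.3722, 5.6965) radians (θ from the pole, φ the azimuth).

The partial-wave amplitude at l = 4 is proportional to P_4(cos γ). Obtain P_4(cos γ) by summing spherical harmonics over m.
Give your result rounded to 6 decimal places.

Expand P_4 via completeness: Σ_{m} conj(Y_{4,m}) at Ω₁ times Y_{4,m} at Ω₂ —
  term(m=-4) = -0.002911+0.009306i   from Y*(Ω₁)=+0.083747-0.042831i, Y(Ω₂)=-0.072606+0.073992i
  term(m=-3) = +0.085901-0.014331i   from Y*(Ω₁)=+0.099871+0.269766i, Y(Ω₂)=+0.056956-0.297342i
  term(m=-2) = -0.107101-0.145725i   from Y*(Ω₁)=-0.415741+0.100144i, Y(Ω₂)=+0.163685+0.389946i
  term(m=-1) = -0.011906+0.023526i   from Y*(Ω₁)=-0.021487-0.180953i, Y(Ω₂)=-0.120499-0.080104i
  term(m=+0) = +0.106195+0.000000i   from Y*(Ω₁)=-0.317577-0.000000i, Y(Ω₂)=-0.334391+0.000000i
  term(m=+1) = -0.011906-0.023526i   from Y*(Ω₁)=+0.021487-0.180953i, Y(Ω₂)=+0.120499-0.080104i
  term(m=+2) = -0.107101+0.145725i   from Y*(Ω₁)=-0.415741-0.100144i, Y(Ω₂)=+0.163685-0.389946i
  term(m=+3) = +0.085901+0.014331i   from Y*(Ω₁)=-0.099871+0.269766i, Y(Ω₂)=-0.056956-0.297342i
  term(m=+4) = -0.002911-0.009306i   from Y*(Ω₁)=+0.083747+0.042831i, Y(Ω₂)=-0.072606-0.073992i
Accumulated sum +0.034159-0.000000i; after 4π/(2l+1) scaling, +0.047695-0.000000i ⇒ P_4 = 0.047695

0.047695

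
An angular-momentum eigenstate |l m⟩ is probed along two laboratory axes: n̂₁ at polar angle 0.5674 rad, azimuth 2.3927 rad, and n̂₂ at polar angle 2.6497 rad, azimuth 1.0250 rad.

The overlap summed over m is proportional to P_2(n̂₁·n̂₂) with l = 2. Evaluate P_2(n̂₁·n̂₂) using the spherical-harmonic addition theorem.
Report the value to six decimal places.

0.218548

Addition theorem: P_2(cos γ) = (4π/5) Σ_m Y*_{lm}(Ω₁) Y_{lm}(Ω₂), m = −2…2:
  m=-2: +0.008139-0.111275i × -0.039728-0.076458i = -0.008831+0.003798i  (running Σ = -0.008831+0.003798i)
  m=-1: -0.256456+0.238384i × -0.166948+0.274886i = -0.022713-0.110294i  (running Σ = -0.031545-0.106496i)
  m=0: +0.357487-0.000000i × +0.419727+0.000000i = +0.150047+0.000000i  (running Σ = +0.118502-0.106496i)
  m=1: +0.256456+0.238384i × +0.166948+0.274886i = -0.022713+0.110294i  (running Σ = +0.095789+0.003798i)
  m=2: +0.008139+0.111275i × -0.039728+0.076458i = -0.008831-0.003798i  (running Σ = +0.086958-0.000000i)
Accumulated sum +0.086958-0.000000i; after 4π/(2l+1) scaling, +0.218548-0.000000i ⇒ P_2 = 0.218548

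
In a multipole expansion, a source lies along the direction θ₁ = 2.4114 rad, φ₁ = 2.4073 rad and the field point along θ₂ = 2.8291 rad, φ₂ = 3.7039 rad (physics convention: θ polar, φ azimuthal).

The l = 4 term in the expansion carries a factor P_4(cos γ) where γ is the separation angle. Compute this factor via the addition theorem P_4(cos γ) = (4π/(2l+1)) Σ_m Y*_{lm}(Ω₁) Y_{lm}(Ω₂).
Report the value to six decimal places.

-0.322277

Term-by-term m-sum for l=4 (normalisation 4π/9 = 1.396263):
  m=-4: Y*=(-0.085772, -0.017782)  Y=(-0.002481, -0.003078)  product (0.000158, 0.000308)
  m=-3: Y*=(-0.163507, -0.223276)  Y=(-0.004010, -0.034375)  product (-0.007019, 0.006516)
  m=-2: Y*=(0.043821, -0.427235)  Y=(0.072835, -0.152261)  product (-0.061860, -0.037790)
  m=-1: Y*=(0.154563, -0.139520)  Y=(0.390889, -0.246326)  product (0.026049, -0.092610)
  m=+0: Y*=(-0.303424, -0.000000)  Y=(0.479429, 0.000000)  product (-0.145471, -0.000000)
  m=+1: Y*=(-0.154563, -0.139520)  Y=(-0.390889, -0.246326)  product (0.026049, 0.092610)
  m=+2: Y*=(0.043821, 0.427235)  Y=(0.072835, 0.152261)  product (-0.061860, 0.037790)
  m=+3: Y*=(0.163507, -0.223276)  Y=(0.004010, -0.034375)  product (-0.007019, -0.006516)
  m=+4: Y*=(-0.085772, 0.017782)  Y=(-0.002481, 0.003078)  product (0.000158, -0.000308)
Σ over m = (-0.230814, 0.000000); ×(4π/9) → (-0.322277, 0.000000). Real part: -0.322277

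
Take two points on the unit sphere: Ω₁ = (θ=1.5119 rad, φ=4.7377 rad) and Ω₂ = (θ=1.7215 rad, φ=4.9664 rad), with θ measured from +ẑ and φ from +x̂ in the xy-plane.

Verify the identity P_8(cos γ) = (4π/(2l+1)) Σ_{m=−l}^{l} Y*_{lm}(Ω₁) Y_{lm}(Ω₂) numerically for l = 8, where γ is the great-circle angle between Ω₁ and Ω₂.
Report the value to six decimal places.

Term-by-term m-sum for l=8 (normalisation 4π/17 = 0.739198):
  [-8]  conj(Y_{8,-8})(Ω₁) = +0.497937+0.102227i ; Y_{8,-8}(Ω₂) = -0.209424-0.421327i ; Δ = -0.061209-0.231203i
  [-7]  conj(Y_{8,-7})(Ω₁) = -0.021131+0.118015i ; Y_{8,-7}(Ω₂) = +0.279677-0.058816i ; Δ = +0.001031+0.034249i
  [-6]  conj(Y_{8,-6})(Ω₁) = +0.349092+0.053427i ; Y_{8,-6}(Ω₂) = +0.010869-0.232424i ; Δ = +0.016212-0.080557i
  [-5]  conj(Y_{8,-5})(Ω₁) = -0.017656+0.138767i ; Y_{8,-5}(Ω₂) = +0.293188+0.090932i ; Δ = -0.017795+0.039079i
  [-4]  conj(Y_{8,-4})(Ω₁) = +0.304383+0.030923i ; Y_{8,-4}(Ω₂) = +0.076097-0.122804i ; Δ = +0.026960-0.035026i
  [-3]  conj(Y_{8,-3})(Ω₁) = -0.011292+0.148429i ; Y_{8,-3}(Ω₂) = +0.212936+0.223126i ; Δ = -0.035523+0.029086i
  [-2]  conj(Y_{8,-2})(Ω₁) = +0.284864+0.014433i ; Y_{8,-2}(Ω₂) = +0.090128-0.050180i ; Δ = +0.026398-0.012994i
  [-1]  conj(Y_{8,-1})(Ω₁) = -0.003862+0.152534i ; Y_{8,-1}(Ω₂) = +0.077139+0.297124i ; Δ = -0.045619+0.010619i
  [+0]  conj(Y_{8,0})(Ω₁) = +0.279119-0.000000i ; Y_{8,0}(Ω₂) = +0.090725+0.000000i ; Δ = +0.025323+0.000000i
  [+1]  conj(Y_{8,1})(Ω₁) = +0.003862+0.152534i ; Y_{8,1}(Ω₂) = -0.077139+0.297124i ; Δ = -0.045619-0.010619i
  [+2]  conj(Y_{8,2})(Ω₁) = +0.284864-0.014433i ; Y_{8,2}(Ω₂) = +0.090128+0.050180i ; Δ = +0.026398+0.012994i
  [+3]  conj(Y_{8,3})(Ω₁) = +0.011292+0.148429i ; Y_{8,3}(Ω₂) = -0.212936+0.223126i ; Δ = -0.035523-0.029086i
  [+4]  conj(Y_{8,4})(Ω₁) = +0.304383-0.030923i ; Y_{8,4}(Ω₂) = +0.076097+0.122804i ; Δ = +0.026960+0.035026i
  [+5]  conj(Y_{8,5})(Ω₁) = +0.017656+0.138767i ; Y_{8,5}(Ω₂) = -0.293188+0.090932i ; Δ = -0.017795-0.039079i
  [+6]  conj(Y_{8,6})(Ω₁) = +0.349092-0.053427i ; Y_{8,6}(Ω₂) = +0.010869+0.232424i ; Δ = +0.016212+0.080557i
  [+7]  conj(Y_{8,7})(Ω₁) = +0.021131+0.118015i ; Y_{8,7}(Ω₂) = -0.279677-0.058816i ; Δ = +0.001031-0.034249i
  [+8]  conj(Y_{8,8})(Ω₁) = +0.497937-0.102227i ; Y_{8,8}(Ω₂) = -0.209424+0.421327i ; Δ = -0.061209+0.231203i
Accumulated sum -0.153766-0.000000i; after 4π/(2l+1) scaling, -0.113663-0.000000i ⇒ P_8 = -0.113663

-0.113663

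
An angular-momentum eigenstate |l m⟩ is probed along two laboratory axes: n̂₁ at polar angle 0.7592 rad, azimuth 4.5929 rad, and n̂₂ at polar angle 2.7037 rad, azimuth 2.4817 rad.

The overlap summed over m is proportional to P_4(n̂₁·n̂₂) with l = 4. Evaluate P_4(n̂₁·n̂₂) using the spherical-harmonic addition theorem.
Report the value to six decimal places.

-0.211286

Addition theorem: P_4(cos γ) = (4π/9) Σ_m Y*_{lm}(Ω₁) Y_{lm}(Ω₂), m = −4…4:
  m=-4: Y*=(0.088215, -0.045697)  Y=(-0.012541, 0.006884)  product (-0.000792, 0.001180)
  m=-3: Y*=(0.103891, 0.277300)  Y=(-0.034362, 0.079302)  product (-0.025560, -0.001290)
  m=-2: Y*=(-0.413221, 0.100675)  Y=(0.070835, 0.276249)  product (-0.057082, -0.107020)
  m=-1: Y*=(-0.019241, -0.160258)  Y=(0.393484, 0.305317)  product (0.041359, -0.068934)
  m=+0: Y*=(-0.327414, -0.000000)  Y=(0.205160, 0.000000)  product (-0.067172, -0.000000)
  m=+1: Y*=(0.019241, -0.160258)  Y=(-0.393484, 0.305317)  product (0.041359, 0.068934)
  m=+2: Y*=(-0.413221, -0.100675)  Y=(0.070835, -0.276249)  product (-0.057082, 0.107020)
  m=+3: Y*=(-0.103891, 0.277300)  Y=(0.034362, 0.079302)  product (-0.025560, 0.001290)
  m=+4: Y*=(0.088215, 0.045697)  Y=(-0.012541, -0.006884)  product (-0.000792, -0.001180)
Σ over m = (-0.151323, 0.000000); ×(4π/9) → (-0.211286, 0.000000). Real part: -0.211286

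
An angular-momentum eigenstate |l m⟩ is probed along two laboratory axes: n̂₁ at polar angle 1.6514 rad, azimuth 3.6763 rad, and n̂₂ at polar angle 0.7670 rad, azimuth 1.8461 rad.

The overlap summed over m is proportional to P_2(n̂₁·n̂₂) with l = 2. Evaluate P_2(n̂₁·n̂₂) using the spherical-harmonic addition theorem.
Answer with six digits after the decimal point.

Expand P_2 via completeness: Σ_{m} conj(Y_{2,m}) at Ω₁ times Y_{2,m} at Ω₂ —
  m=-2: +0.184454+0.336535i × -0.158538+0.097333i = -0.061999-0.035400i  (running Σ = -0.061999-0.035400i)
  m=-1: +0.053347+0.031595i × -0.104933-0.371477i = +0.006139-0.023132i  (running Σ = -0.055860-0.058532i)
  m=0: -0.309258-0.000000i × +0.175100+0.000000i = -0.054151-0.000000i  (running Σ = -0.110011-0.058532i)
  m=1: -0.053347+0.031595i × +0.104933-0.371477i = +0.006139+0.023132i  (running Σ = -0.103872-0.035400i)
  m=2: +0.184454-0.336535i × -0.158538-0.097333i = -0.061999+0.035400i  (running Σ = -0.165871+0.000000i)
Total Σ_m = -0.165871+0.000000i. Multiply by 2.513274: -0.416879+0.000000i. P_2(cos γ) = -0.416879

-0.416879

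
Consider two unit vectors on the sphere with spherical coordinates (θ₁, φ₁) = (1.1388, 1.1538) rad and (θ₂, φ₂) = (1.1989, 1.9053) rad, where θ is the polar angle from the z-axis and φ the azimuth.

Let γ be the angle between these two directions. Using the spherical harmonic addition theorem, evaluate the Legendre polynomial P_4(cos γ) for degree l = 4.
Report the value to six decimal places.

Expand P_4 via completeness: Σ_{m} conj(Y_{4,m}) at Ω₁ times Y_{4,m} at Ω₂ —
  term(m=-4) = -0.099420-0.013564i   from Y*(Ω₁)=-0.029206-0.299562i, Y(Ω₂)=+0.076905-0.324387i
  term(m=-3) = -0.091183-0.111907i   from Y*(Ω₁)=-0.372585-0.123391i, Y(Ω₂)=+0.310180+0.197630i
  term(m=-2) = -0.000093+0.001373i   from Y*(Ω₁)=-0.042094+0.046397i, Y(Ω₂)=+0.017235-0.013627i
  term(m=-1) = +0.077464-0.072382i   from Y*(Ω₁)=-0.129163-0.291582i, Y(Ω₂)=+0.109140+0.314013i
  term(m=+0) = +0.004650+0.000000i   from Y*(Ω₁)=-0.125186-0.000000i, Y(Ω₂)=-0.037145+0.000000i
  term(m=+1) = +0.077464+0.072382i   from Y*(Ω₁)=+0.129163-0.291582i, Y(Ω₂)=-0.109140+0.314013i
  term(m=+2) = -0.000093-0.001373i   from Y*(Ω₁)=-0.042094-0.046397i, Y(Ω₂)=+0.017235+0.013627i
  term(m=+3) = -0.091183+0.111907i   from Y*(Ω₁)=+0.372585-0.123391i, Y(Ω₂)=-0.310180+0.197630i
  term(m=+4) = -0.099420+0.013564i   from Y*(Ω₁)=-0.029206+0.299562i, Y(Ω₂)=+0.076905+0.324387i
Accumulated sum -0.221815+0.000000i; after 4π/(2l+1) scaling, -0.309711+0.000000i ⇒ P_4 = -0.309711

-0.309711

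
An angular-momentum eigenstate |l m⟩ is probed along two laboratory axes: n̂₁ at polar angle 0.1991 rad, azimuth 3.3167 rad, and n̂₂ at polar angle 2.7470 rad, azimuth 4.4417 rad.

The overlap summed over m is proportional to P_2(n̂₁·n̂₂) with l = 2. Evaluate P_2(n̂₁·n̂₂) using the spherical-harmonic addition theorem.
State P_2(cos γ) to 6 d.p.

0.640920

Term-by-term m-sum for l=2 (normalisation 4π/5 = 2.513274):
  [-2]  conj(Y_{2,-2})(Ω₁) = (0.014194, 0.005185) ; Y_{2,-2}(Ω₂) = (-0.048923, -0.029418) ; Δ = (-0.000542, -0.000671)
  [-1]  conj(Y_{2,-1})(Ω₁) = (-0.147491, -0.026094) ; Y_{2,-1}(Ω₂) = (0.073312, -0.264186) ; Δ = (-0.017707, 0.037052)
  [+0]  conj(Y_{2,0})(Ω₁) = (0.593769, -0.000000) ; Y_{2,0}(Ω₂) = (0.490950, 0.000000) ; Δ = (0.291511, 0.000000)
  [+1]  conj(Y_{2,1})(Ω₁) = (0.147491, -0.026094) ; Y_{2,1}(Ω₂) = (-0.073312, -0.264186) ; Δ = (-0.017707, -0.037052)
  [+2]  conj(Y_{2,2})(Ω₁) = (0.014194, -0.005185) ; Y_{2,2}(Ω₂) = (-0.048923, 0.029418) ; Δ = (-0.000542, 0.000671)
Σ over m = (0.255014, -0.000000); ×(4π/5) → (0.640920, -0.000000). Real part: 0.640920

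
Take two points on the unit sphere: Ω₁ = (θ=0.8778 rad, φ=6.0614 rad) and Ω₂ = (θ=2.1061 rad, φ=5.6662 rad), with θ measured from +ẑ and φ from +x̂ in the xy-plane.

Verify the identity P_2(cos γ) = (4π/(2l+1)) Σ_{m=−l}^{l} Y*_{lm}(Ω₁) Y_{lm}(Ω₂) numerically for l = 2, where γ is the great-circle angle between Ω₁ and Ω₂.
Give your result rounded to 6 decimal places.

Summing Y*_{l m}(θ₁,φ₁)·Y_{l m}(θ₂,φ₂) over m ∈ [−2, 2]; prefactor 4π/(2·2+1) = 2.513274:
  m=-2: 0.20650 - 0.09812j × 0.09444 + 0.26971j = 0.04597 + 0.04643j  (running Σ = 0.04597 + 0.04643j)
  m=-1: 0.37040 - 0.08352j × -0.27646 - 0.19611j = -0.11878 - 0.04955j  (running Σ = -0.07281 - 0.00312j)
  m=0: 0.07076 + 0.00000j × -0.06919 + 0.00000j = -0.00490 + 0.00000j  (running Σ = -0.07771 - 0.00312j)
  m=1: -0.37040 - 0.08352j × 0.27646 - 0.19611j = -0.11878 + 0.04955j  (running Σ = -0.19649 + 0.04643j)
  m=2: 0.20650 + 0.09812j × 0.09444 - 0.26971j = 0.04597 - 0.04643j  (running Σ = -0.15052 + 0.00000j)
Accumulated sum -0.15052 + 0.00000j; after 4π/(2l+1) scaling, -0.37830 + 0.00000j ⇒ P_2 = -0.378304

-0.378304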